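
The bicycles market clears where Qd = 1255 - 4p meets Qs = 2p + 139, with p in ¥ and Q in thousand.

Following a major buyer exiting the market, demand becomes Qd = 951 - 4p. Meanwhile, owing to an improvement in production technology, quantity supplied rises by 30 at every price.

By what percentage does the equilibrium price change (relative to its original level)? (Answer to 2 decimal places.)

-29.93

Solve the original market: 1255 - 4p = 2p + 139, hence p = 186 and Q = 511.
The new curves are Qd = 951 - 4p (demand) and Qs = 2p + 169 (supply).
Setting them equal: 951 - 4p = 2p + 169 → 782 = 6p, so p = 391/3 ≈ 130.3333 and Q = 1289/3 ≈ 429.6667.
%Δp = (130.3333 − 186) / 186 × 100 = -29.93%.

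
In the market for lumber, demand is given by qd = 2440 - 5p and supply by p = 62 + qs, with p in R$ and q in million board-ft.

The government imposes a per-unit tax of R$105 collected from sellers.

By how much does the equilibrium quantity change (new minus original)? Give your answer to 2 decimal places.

Before the shock: 2440 - 5p = p - 62 ⇒ 2502 = 6p ⇒ p = 417, q = 355.
Since sellers keep the price net of the tax, the effective supply curve becomes qs = p - 167.
New equilibrium: 2440 - 5p = p - 167 ⇒ 2607 = 6p ⇒ p = 434.5, q = 267.5.
Δq = 267.5 − 355 = -87.50.

-87.50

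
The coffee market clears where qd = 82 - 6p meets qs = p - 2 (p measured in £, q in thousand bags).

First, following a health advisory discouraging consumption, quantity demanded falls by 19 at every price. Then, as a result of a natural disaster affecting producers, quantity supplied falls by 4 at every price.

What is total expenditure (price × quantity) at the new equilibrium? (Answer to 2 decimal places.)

38.02

Solve the original market: 82 - 6p = p - 2, hence p = 12 and q = 10.
After the shift, demand is qd = 63 - 6p and supply is qs = p - 6.
Equate the new curves: 63 - 6p = p - 6, giving 69 = 7p, p = 69/7 ≈ 9.8571, q = 27/7 ≈ 3.8571.
New expenditure = 9.8571 × 3.8571 = 38.02.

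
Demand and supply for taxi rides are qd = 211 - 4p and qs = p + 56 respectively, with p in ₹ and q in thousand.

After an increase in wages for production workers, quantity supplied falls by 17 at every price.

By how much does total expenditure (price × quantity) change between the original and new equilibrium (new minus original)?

Solve the original market: 211 - 4p = p + 56, hence p = 31 and q = 87.
The shock moves the curves to qd = 211 - 4p and qs = p + 39.
Setting them equal: 211 - 4p = p + 39 → 172 = 5p, so p = 34.4 and q = 73.4.
Expenditure moves from 31×87 = 2697 to 34.4×73.4 = 2524.96; change = -172.04.

-172.04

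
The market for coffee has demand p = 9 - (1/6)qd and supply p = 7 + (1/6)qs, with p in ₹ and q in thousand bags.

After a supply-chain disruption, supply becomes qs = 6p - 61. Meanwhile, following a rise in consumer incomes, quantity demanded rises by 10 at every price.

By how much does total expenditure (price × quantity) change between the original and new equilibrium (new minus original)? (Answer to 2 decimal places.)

-32.38

Original equilibrium: 54 - 6p = 6p - 42 gives 96 = 12p, so p = 8 and q = 6.
The shock moves the curves to qd = 64 - 6p and qs = 6p - 61.
Setting them equal: 64 - 6p = 6p - 61 → 125 = 12p, so p = 125/12 ≈ 10.4167 and q = 1.5.
Expenditure moves from 8×6 = 48 to 10.4167×1.5 = 15.625; change = -32.38.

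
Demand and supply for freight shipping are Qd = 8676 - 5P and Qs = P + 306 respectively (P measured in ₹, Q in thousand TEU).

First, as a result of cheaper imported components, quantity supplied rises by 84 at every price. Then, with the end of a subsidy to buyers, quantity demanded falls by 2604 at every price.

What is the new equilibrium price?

947

Before the shock: 8676 - 5P = P + 306 ⇒ 8370 = 6P ⇒ P = 1395, Q = 1701.
After the shift, demand is Qd = 6072 - 5P and supply is Qs = P + 390.
Clearing the new market: 6072 - 5P = P + 390, so P = 947 and Q = 1337.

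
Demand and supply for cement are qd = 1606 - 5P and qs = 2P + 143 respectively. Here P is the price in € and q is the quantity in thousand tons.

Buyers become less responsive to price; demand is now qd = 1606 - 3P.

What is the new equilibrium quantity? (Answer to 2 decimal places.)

Initially, 1606 - 5P = 2P + 143, so 1463 = 7P and P = 209, q = 561.
With the change applied: demand qd = 1606 - 3P, supply qs = 2P + 143.
Setting them equal: 1606 - 3P = 2P + 143 → 1463 = 5P, so P = 292.6 and q = 728.2.

728.20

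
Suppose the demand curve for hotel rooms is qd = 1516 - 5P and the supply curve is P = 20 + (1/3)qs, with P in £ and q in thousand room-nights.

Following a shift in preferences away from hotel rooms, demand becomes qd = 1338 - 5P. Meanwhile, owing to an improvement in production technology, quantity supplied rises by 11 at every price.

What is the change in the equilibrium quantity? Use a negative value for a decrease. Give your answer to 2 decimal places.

-59.88

Before the shock: 1516 - 5P = 3P - 60 ⇒ 1576 = 8P ⇒ P = 197, q = 531.
With the change applied: demand qd = 1338 - 5P, supply qs = 3P - 49.
Setting them equal: 1338 - 5P = 3P - 49 → 1387 = 8P, so P = 173.375 and q = 471.125.
Δq = 471.125 − 531 = -59.88.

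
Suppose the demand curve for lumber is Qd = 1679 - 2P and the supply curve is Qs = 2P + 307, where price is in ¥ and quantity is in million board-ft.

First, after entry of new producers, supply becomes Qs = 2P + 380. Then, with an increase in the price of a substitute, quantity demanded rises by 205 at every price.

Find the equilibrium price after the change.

Solve the original market: 1679 - 2P = 2P + 307, hence P = 343 and Q = 993.
The new curves are Qd = 1884 - 2P (demand) and Qs = 2P + 380 (supply).
New equilibrium: 1884 - 2P = 2P + 380 ⇒ 1504 = 4P ⇒ P = 376, Q = 1132.

376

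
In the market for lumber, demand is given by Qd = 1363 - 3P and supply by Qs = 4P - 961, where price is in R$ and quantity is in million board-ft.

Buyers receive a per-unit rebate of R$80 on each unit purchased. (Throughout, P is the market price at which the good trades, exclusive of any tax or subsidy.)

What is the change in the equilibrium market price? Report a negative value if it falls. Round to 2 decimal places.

Before the shock: 1363 - 3P = 4P - 961 ⇒ 2324 = 7P ⇒ P = 332, Q = 367.
Since buyers' out-of-pocket price is the market price minus the rebate, the effective demand curve becomes Qd = 1603 - 3P.
Setting them equal: 1603 - 3P = 4P - 961 → 2564 = 7P, so P = 2564/7 ≈ 366.2857 and Q = 3529/7 ≈ 504.1429.
ΔP = 366.2857 − 332 = +34.29.

+34.29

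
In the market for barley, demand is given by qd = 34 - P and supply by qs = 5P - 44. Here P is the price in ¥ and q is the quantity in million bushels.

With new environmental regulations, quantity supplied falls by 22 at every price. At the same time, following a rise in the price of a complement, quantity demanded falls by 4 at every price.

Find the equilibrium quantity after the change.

Original equilibrium: 34 - P = 5P - 44 gives 78 = 6P, so P = 13 and q = 21.
After the shift, demand is qd = 30 - P and supply is qs = 5P - 66.
New equilibrium: 30 - P = 5P - 66 ⇒ 96 = 6P ⇒ P = 16, q = 14.

14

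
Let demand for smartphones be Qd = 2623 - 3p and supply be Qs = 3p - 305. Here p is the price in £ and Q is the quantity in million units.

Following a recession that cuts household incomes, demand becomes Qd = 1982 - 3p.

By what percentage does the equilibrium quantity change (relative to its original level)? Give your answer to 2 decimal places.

-27.65

Before the shock: 2623 - 3p = 3p - 305 ⇒ 2928 = 6p ⇒ p = 488, Q = 1159.
The new curves are Qd = 1982 - 3p (demand) and Qs = 3p - 305 (supply).
Setting them equal: 1982 - 3p = 3p - 305 → 2287 = 6p, so p = 2287/6 ≈ 381.1667 and Q = 838.5.
%ΔQ = (838.5 − 1159) / 1159 × 100 = -27.65%.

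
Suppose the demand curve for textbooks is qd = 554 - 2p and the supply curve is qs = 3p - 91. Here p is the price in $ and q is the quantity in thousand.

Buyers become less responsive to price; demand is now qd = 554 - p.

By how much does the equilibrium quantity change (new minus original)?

+96.75

Original equilibrium: 554 - 2p = 3p - 91 gives 645 = 5p, so p = 129 and q = 296.
After the shift, demand is qd = 554 - p and supply is qs = 3p - 91.
Setting them equal: 554 - p = 3p - 91 → 645 = 4p, so p = 161.25 and q = 392.75.
Δq = 392.75 − 296 = +96.75.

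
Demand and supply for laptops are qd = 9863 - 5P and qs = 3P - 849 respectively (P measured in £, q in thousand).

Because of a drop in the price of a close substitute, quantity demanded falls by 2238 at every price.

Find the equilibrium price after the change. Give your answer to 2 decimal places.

1059.25

Solve the original market: 9863 - 5P = 3P - 849, hence P = 1339 and q = 3168.
The new curves are qd = 7625 - 5P (demand) and qs = 3P - 849 (supply).
Equate the new curves: 7625 - 5P = 3P - 849, giving 8474 = 8P, P = 1059.25, q = 2328.75.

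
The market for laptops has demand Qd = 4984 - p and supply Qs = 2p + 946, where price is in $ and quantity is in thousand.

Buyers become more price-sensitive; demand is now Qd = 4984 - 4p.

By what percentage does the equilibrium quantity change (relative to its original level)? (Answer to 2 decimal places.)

-37.00

Original equilibrium: 4984 - p = 2p + 946 gives 4038 = 3p, so p = 1346 and Q = 3638.
The new curves are Qd = 4984 - 4p (demand) and Qs = 2p + 946 (supply).
Setting them equal: 4984 - 4p = 2p + 946 → 4038 = 6p, so p = 673 and Q = 2292.
%ΔQ = (2292 − 3638) / 3638 × 100 = -37.00%.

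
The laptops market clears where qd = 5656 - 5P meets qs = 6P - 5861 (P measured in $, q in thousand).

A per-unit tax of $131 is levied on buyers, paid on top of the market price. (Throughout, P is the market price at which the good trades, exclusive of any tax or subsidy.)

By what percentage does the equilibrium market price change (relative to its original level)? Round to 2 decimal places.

-5.69

Original equilibrium: 5656 - 5P = 6P - 5861 gives 11517 = 11P, so P = 1047 and q = 421.
Since buyers pay the price plus the tax, the effective demand curve becomes qd = 5001 - 5P.
Setting them equal: 5001 - 5P = 6P - 5861 → 10862 = 11P, so P = 10862/11 ≈ 987.4545 and q = 701/11 ≈ 63.7273.
%ΔP = (987.4545 − 1047) / 1047 × 100 = -5.69%.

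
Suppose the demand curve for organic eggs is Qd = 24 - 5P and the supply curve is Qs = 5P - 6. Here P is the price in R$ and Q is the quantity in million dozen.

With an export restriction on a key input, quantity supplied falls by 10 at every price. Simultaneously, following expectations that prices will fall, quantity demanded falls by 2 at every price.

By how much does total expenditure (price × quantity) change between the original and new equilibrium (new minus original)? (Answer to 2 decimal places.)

-15.60

Initially, 24 - 5P = 5P - 6, so 30 = 10P and P = 3, Q = 9.
With the change applied: demand Qd = 22 - 5P, supply Qs = 5P - 16.
Setting them equal: 22 - 5P = 5P - 16 → 38 = 10P, so P = 3.8 and Q = 3.
Expenditure moves from 3×9 = 27 to 3.8×3 = 11.4; change = -15.60.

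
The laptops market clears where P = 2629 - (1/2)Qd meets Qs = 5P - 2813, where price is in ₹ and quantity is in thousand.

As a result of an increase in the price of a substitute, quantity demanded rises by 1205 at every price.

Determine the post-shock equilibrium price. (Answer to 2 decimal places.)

1325.14

Initially, 5258 - 2P = 5P - 2813, so 8071 = 7P and P = 1153, Q = 2952.
The shock moves the curves to Qd = 6463 - 2P and Qs = 5P - 2813.
Setting them equal: 6463 - 2P = 5P - 2813 → 9276 = 7P, so P = 9276/7 ≈ 1325.1429 and Q = 26689/7 ≈ 3812.7143.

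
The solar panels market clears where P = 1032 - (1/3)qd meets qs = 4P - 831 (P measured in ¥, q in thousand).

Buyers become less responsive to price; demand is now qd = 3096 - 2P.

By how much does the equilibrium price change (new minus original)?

Original equilibrium: 3096 - 3P = 4P - 831 gives 3927 = 7P, so P = 561 and q = 1413.
The new curves are qd = 3096 - 2P (demand) and qs = 4P - 831 (supply).
Equate the new curves: 3096 - 2P = 4P - 831, giving 3927 = 6P, P = 654.5, q = 1787.
ΔP = 654.5 − 561 = +93.5.

+93.5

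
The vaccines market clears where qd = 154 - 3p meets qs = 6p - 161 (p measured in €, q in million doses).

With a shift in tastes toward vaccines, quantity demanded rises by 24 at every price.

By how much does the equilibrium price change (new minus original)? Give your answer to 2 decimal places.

Original equilibrium: 154 - 3p = 6p - 161 gives 315 = 9p, so p = 35 and q = 49.
With the change applied: demand qd = 178 - 3p, supply qs = 6p - 161.
Clearing the new market: 178 - 3p = 6p - 161, so p = 113/3 ≈ 37.6667 and q = 65.
Δp = 37.6667 − 35 = +2.67.

+2.67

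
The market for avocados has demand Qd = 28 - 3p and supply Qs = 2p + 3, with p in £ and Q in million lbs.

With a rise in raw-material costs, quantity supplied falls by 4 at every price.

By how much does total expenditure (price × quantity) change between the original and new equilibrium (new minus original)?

Initially, 28 - 3p = 2p + 3, so 25 = 5p and p = 5, Q = 13.
After the shift, demand is Qd = 28 - 3p and supply is Qs = 2p - 1.
Setting them equal: 28 - 3p = 2p - 1 → 29 = 5p, so p = 5.8 and Q = 10.6.
Expenditure moves from 5×13 = 65 to 5.8×10.6 = 61.48; change = -3.52.

-3.52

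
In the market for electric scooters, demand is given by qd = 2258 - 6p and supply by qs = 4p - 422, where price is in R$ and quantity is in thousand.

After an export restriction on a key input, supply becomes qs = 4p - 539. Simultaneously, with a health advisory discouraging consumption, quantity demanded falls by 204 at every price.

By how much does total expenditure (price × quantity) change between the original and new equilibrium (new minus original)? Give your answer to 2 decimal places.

Before the shock: 2258 - 6p = 4p - 422 ⇒ 2680 = 10p ⇒ p = 268, q = 650.
With the change applied: demand qd = 2054 - 6p, supply qs = 4p - 539.
New equilibrium: 2054 - 6p = 4p - 539 ⇒ 2593 = 10p ⇒ p = 259.3, q = 498.2.
Expenditure moves from 268×650 = 174200 to 259.3×498.2 = 129183.26; change = -45016.74.

-45016.74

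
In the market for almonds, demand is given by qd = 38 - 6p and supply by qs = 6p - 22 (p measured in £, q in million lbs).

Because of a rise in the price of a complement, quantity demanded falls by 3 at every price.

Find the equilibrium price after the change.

4.75

Solve the original market: 38 - 6p = 6p - 22, hence p = 5 and q = 8.
After the shift, demand is qd = 35 - 6p and supply is qs = 6p - 22.
Clearing the new market: 35 - 6p = 6p - 22, so p = 4.75 and q = 6.5.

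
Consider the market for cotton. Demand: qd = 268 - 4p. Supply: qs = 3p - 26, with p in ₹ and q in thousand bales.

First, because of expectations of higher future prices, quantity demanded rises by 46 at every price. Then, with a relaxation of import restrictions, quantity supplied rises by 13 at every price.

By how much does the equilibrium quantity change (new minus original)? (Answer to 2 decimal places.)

+27.14

Solve the original market: 268 - 4p = 3p - 26, hence p = 42 and q = 100.
The shock moves the curves to qd = 314 - 4p and qs = 3p - 13.
Equate the new curves: 314 - 4p = 3p - 13, giving 327 = 7p, p = 327/7 ≈ 46.7143, q = 890/7 ≈ 127.1429.
Δq = 127.1429 − 100 = +27.14.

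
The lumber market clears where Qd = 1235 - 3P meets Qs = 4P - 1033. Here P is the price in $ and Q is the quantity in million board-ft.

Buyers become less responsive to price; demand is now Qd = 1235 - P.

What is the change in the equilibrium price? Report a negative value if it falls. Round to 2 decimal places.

Original equilibrium: 1235 - 3P = 4P - 1033 gives 2268 = 7P, so P = 324 and Q = 263.
The shock moves the curves to Qd = 1235 - P and Qs = 4P - 1033.
Equate the new curves: 1235 - P = 4P - 1033, giving 2268 = 5P, P = 453.6, Q = 781.4.
ΔP = 453.6 − 324 = +129.60.

+129.60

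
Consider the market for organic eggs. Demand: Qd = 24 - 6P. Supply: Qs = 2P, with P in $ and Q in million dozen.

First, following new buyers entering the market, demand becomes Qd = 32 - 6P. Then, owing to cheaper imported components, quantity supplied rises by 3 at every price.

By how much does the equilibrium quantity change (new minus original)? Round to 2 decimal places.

+4.25

Initially, 24 - 6P = 2P, so 24 = 8P and P = 3, Q = 6.
With the change applied: demand Qd = 32 - 6P, supply Qs = 2P + 3.
Setting them equal: 32 - 6P = 2P + 3 → 29 = 8P, so P = 3.625 and Q = 10.25.
ΔQ = 10.25 − 6 = +4.25.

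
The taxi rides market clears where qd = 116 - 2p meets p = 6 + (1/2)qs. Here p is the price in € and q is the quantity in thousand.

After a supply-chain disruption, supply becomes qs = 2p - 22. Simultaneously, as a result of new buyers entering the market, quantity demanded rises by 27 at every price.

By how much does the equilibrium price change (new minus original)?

+9.25

Original equilibrium: 116 - 2p = 2p - 12 gives 128 = 4p, so p = 32 and q = 52.
After the shift, demand is qd = 143 - 2p and supply is qs = 2p - 22.
New equilibrium: 143 - 2p = 2p - 22 ⇒ 165 = 4p ⇒ p = 41.25, q = 60.5.
Δp = 41.25 − 32 = +9.25.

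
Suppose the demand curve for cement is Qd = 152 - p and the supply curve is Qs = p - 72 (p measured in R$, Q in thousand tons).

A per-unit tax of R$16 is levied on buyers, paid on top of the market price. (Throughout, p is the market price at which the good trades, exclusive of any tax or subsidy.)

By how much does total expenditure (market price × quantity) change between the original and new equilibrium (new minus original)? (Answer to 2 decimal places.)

-1152.00

Before the shock: 152 - p = p - 72 ⇒ 224 = 2p ⇒ p = 112, Q = 40.
Since buyers pay the price plus the tax, the effective demand curve becomes Qd = 136 - p.
New equilibrium: 136 - p = p - 72 ⇒ 208 = 2p ⇒ p = 104, Q = 32.
Expenditure moves from 112×40 = 4480 to 104×32 = 3328; change = -1152.00.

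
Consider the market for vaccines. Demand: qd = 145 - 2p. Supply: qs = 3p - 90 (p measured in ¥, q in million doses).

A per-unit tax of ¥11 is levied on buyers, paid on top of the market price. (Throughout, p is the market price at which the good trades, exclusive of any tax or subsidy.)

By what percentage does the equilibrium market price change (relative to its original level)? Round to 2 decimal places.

Before the shock: 145 - 2p = 3p - 90 ⇒ 235 = 5p ⇒ p = 47, q = 51.
Since buyers pay the price plus the tax, the effective demand curve becomes qd = 123 - 2p.
Clearing the new market: 123 - 2p = 3p - 90, so p = 42.6 and q = 37.8.
%Δp = (42.6 − 47) / 47 × 100 = -9.36%.

-9.36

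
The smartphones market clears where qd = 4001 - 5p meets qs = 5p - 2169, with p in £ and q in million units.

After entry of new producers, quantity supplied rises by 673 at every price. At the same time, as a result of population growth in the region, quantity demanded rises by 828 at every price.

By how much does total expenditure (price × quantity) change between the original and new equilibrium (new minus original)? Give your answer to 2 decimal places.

Initially, 4001 - 5p = 5p - 2169, so 6170 = 10p and p = 617, q = 916.
The new curves are qd = 4829 - 5p (demand) and qs = 5p - 1496 (supply).
New equilibrium: 4829 - 5p = 5p - 1496 ⇒ 6325 = 10p ⇒ p = 632.5, q = 1666.5.
Expenditure moves from 617×916 = 565172 to 632.5×1666.5 = 1054061.25; change = +488889.25.

+488889.25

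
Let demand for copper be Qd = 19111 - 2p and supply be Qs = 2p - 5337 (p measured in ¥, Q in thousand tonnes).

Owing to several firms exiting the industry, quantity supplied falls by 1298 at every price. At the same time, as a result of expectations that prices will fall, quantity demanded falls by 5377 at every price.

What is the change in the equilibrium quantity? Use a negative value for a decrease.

-3337.5

Original equilibrium: 19111 - 2p = 2p - 5337 gives 24448 = 4p, so p = 6112 and Q = 6887.
The new curves are Qd = 13734 - 2p (demand) and Qs = 2p - 6635 (supply).
Equate the new curves: 13734 - 2p = 2p - 6635, giving 20369 = 4p, p = 5092.25, Q = 3549.5.
ΔQ = 3549.5 − 6887 = -3337.5.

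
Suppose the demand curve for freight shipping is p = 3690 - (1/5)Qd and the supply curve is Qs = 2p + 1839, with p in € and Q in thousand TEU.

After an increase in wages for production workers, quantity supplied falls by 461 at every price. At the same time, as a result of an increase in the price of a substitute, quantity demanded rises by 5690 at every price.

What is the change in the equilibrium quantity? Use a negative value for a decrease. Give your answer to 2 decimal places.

+1296.43

Initially, 18450 - 5p = 2p + 1839, so 16611 = 7p and p = 2373, Q = 6585.
With the change applied: demand Qd = 24140 - 5p, supply Qs = 2p + 1378.
New equilibrium: 24140 - 5p = 2p + 1378 ⇒ 22762 = 7p ⇒ p = 22762/7 ≈ 3251.7143, Q = 55170/7 ≈ 7881.4286.
ΔQ = 7881.4286 − 6585 = +1296.43.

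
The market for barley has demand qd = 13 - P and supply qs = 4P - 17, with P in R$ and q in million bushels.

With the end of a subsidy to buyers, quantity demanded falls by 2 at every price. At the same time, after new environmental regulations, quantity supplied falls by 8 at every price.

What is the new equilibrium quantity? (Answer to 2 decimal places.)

Original equilibrium: 13 - P = 4P - 17 gives 30 = 5P, so P = 6 and q = 7.
The shock moves the curves to qd = 11 - P and qs = 4P - 25.
Equate the new curves: 11 - P = 4P - 25, giving 36 = 5P, P = 7.2, q = 3.8.

3.80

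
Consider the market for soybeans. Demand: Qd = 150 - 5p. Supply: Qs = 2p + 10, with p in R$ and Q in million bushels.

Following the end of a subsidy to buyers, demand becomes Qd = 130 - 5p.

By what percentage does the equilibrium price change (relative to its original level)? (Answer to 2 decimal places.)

Initially, 150 - 5p = 2p + 10, so 140 = 7p and p = 20, Q = 50.
With the change applied: demand Qd = 130 - 5p, supply Qs = 2p + 10.
Clearing the new market: 130 - 5p = 2p + 10, so p = 120/7 ≈ 17.1429 and Q = 310/7 ≈ 44.2857.
%Δp = (17.1429 − 20) / 20 × 100 = -14.29%.

-14.29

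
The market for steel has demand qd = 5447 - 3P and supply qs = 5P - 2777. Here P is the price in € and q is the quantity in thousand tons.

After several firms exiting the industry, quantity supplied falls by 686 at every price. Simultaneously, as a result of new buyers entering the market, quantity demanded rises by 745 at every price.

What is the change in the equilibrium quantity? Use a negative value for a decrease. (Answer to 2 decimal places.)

Solve the original market: 5447 - 3P = 5P - 2777, hence P = 1028 and q = 2363.
The shock moves the curves to qd = 6192 - 3P and qs = 5P - 3463.
Setting them equal: 6192 - 3P = 5P - 3463 → 9655 = 8P, so P = 1206.875 and q = 2571.375.
Δq = 2571.375 − 2363 = +208.38.

+208.38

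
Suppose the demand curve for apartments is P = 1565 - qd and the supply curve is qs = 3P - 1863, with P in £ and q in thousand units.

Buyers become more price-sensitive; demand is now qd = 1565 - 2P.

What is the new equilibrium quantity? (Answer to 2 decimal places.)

Original equilibrium: 1565 - P = 3P - 1863 gives 3428 = 4P, so P = 857 and q = 708.
The new curves are qd = 1565 - 2P (demand) and qs = 3P - 1863 (supply).
Clearing the new market: 1565 - 2P = 3P - 1863, so P = 685.6 and q = 193.8.

193.80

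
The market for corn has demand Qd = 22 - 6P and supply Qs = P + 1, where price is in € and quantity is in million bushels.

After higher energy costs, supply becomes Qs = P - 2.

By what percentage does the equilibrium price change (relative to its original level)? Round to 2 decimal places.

+14.29

Original equilibrium: 22 - 6P = P + 1 gives 21 = 7P, so P = 3 and Q = 4.
With the change applied: demand Qd = 22 - 6P, supply Qs = P - 2.
Clearing the new market: 22 - 6P = P - 2, so P = 24/7 ≈ 3.4286 and Q = 10/7 ≈ 1.4286.
%ΔP = (3.4286 − 3) / 3 × 100 = +14.29%.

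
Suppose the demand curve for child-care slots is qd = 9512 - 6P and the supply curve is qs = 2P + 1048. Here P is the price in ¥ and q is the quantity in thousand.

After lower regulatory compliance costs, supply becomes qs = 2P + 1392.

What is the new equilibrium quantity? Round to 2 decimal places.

Before the shock: 9512 - 6P = 2P + 1048 ⇒ 8464 = 8P ⇒ P = 1058, q = 3164.
The new curves are qd = 9512 - 6P (demand) and qs = 2P + 1392 (supply).
Clearing the new market: 9512 - 6P = 2P + 1392, so P = 1015 and q = 3422.

3422.00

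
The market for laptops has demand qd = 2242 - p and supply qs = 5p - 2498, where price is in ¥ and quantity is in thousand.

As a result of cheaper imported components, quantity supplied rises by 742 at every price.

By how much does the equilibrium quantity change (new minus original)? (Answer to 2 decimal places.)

+123.67

Initially, 2242 - p = 5p - 2498, so 4740 = 6p and p = 790, q = 1452.
After the shift, demand is qd = 2242 - p and supply is qs = 5p - 1756.
Clearing the new market: 2242 - p = 5p - 1756, so p = 1999/3 ≈ 666.3333 and q = 4727/3 ≈ 1575.6667.
Δq = 1575.6667 − 1452 = +123.67.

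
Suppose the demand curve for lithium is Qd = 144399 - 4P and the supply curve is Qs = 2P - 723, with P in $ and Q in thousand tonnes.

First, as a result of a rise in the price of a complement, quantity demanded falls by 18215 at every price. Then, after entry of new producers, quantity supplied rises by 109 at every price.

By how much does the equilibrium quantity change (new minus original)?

-5999

Original equilibrium: 144399 - 4P = 2P - 723 gives 145122 = 6P, so P = 24187 and Q = 47651.
With the change applied: demand Qd = 126184 - 4P, supply Qs = 2P - 614.
Equate the new curves: 126184 - 4P = 2P - 614, giving 126798 = 6P, P = 21133, Q = 41652.
ΔQ = 41652 − 47651 = -5999.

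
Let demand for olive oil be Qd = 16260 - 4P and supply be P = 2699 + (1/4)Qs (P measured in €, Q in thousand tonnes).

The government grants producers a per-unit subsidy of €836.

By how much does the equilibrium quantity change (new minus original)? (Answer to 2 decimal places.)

+1672.00

Before the shock: 16260 - 4P = 4P - 10796 ⇒ 27056 = 8P ⇒ P = 3382, Q = 2732.
Since sellers receive the price plus the subsidy, the effective supply curve becomes Qs = 4P - 7452.
Clearing the new market: 16260 - 4P = 4P - 7452, so P = 2964 and Q = 4404.
ΔQ = 4404 − 2732 = +1672.00.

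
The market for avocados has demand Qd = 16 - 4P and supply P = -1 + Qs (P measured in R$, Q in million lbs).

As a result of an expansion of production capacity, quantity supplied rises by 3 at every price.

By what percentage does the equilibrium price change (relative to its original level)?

Original equilibrium: 16 - 4P = P + 1 gives 15 = 5P, so P = 3 and Q = 4.
The shock moves the curves to Qd = 16 - 4P and Qs = P + 4.
Equate the new curves: 16 - 4P = P + 4, giving 12 = 5P, P = 2.4, Q = 6.4.
%ΔP = (2.4 − 3) / 3 × 100 = -20%.

-20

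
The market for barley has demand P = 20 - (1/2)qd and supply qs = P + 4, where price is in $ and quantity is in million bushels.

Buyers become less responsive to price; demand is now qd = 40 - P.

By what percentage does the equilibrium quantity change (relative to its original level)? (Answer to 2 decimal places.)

+37.50

Before the shock: 40 - 2P = P + 4 ⇒ 36 = 3P ⇒ P = 12, q = 16.
The shock moves the curves to qd = 40 - P and qs = P + 4.
New equilibrium: 40 - P = P + 4 ⇒ 36 = 2P ⇒ P = 18, q = 22.
%Δq = (22 − 16) / 16 × 100 = +37.50%.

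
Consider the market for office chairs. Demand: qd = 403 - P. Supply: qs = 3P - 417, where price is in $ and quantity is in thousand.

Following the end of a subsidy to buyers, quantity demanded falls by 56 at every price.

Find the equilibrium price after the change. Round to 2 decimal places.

Solve the original market: 403 - P = 3P - 417, hence P = 205 and q = 198.
After the shift, demand is qd = 347 - P and supply is qs = 3P - 417.
Clearing the new market: 347 - P = 3P - 417, so P = 191 and q = 156.

191.00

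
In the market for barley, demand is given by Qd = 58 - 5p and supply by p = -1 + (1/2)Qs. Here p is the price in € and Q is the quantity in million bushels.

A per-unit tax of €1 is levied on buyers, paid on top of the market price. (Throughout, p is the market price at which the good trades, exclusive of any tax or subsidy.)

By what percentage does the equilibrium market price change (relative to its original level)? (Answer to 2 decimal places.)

-8.93

Original equilibrium: 58 - 5p = 2p + 2 gives 56 = 7p, so p = 8 and Q = 18.
Since buyers pay the price plus the tax, the effective demand curve becomes Qd = 53 - 5p.
Equate the new curves: 53 - 5p = 2p + 2, giving 51 = 7p, p = 51/7 ≈ 7.2857, Q = 116/7 ≈ 16.5714.
%Δp = (7.2857 − 8) / 8 × 100 = -8.93%.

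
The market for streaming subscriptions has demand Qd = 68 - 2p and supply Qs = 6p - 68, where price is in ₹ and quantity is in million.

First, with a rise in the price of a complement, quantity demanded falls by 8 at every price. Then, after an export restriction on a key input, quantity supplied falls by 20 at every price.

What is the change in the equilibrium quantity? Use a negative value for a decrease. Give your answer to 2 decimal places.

-11.00

Before the shock: 68 - 2p = 6p - 68 ⇒ 136 = 8p ⇒ p = 17, Q = 34.
The new curves are Qd = 60 - 2p (demand) and Qs = 6p - 88 (supply).
Equate the new curves: 60 - 2p = 6p - 88, giving 148 = 8p, p = 18.5, Q = 23.
ΔQ = 23 − 34 = -11.00.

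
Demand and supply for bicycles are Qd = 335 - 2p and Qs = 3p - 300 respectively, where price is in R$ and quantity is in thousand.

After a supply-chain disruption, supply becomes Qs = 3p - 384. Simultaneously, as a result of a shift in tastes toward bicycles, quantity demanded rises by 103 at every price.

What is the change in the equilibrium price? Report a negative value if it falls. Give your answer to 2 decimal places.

+37.40

Initially, 335 - 2p = 3p - 300, so 635 = 5p and p = 127, Q = 81.
With the change applied: demand Qd = 438 - 2p, supply Qs = 3p - 384.
Equate the new curves: 438 - 2p = 3p - 384, giving 822 = 5p, p = 164.4, Q = 109.2.
Δp = 164.4 − 127 = +37.40.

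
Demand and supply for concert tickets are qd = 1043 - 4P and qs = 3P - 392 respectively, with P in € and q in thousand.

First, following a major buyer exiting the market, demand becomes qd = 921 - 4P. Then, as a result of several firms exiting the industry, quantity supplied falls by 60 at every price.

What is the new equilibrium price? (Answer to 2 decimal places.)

196.14

Original equilibrium: 1043 - 4P = 3P - 392 gives 1435 = 7P, so P = 205 and q = 223.
After the shift, demand is qd = 921 - 4P and supply is qs = 3P - 452.
Equate the new curves: 921 - 4P = 3P - 452, giving 1373 = 7P, P = 1373/7 ≈ 196.1429, q = 955/7 ≈ 136.4286.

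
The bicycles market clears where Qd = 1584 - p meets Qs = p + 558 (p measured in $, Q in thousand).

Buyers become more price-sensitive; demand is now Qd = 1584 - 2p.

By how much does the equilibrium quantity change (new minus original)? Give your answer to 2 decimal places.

Original equilibrium: 1584 - p = p + 558 gives 1026 = 2p, so p = 513 and Q = 1071.
After the shift, demand is Qd = 1584 - 2p and supply is Qs = p + 558.
Setting them equal: 1584 - 2p = p + 558 → 1026 = 3p, so p = 342 and Q = 900.
ΔQ = 900 − 1071 = -171.00.

-171.00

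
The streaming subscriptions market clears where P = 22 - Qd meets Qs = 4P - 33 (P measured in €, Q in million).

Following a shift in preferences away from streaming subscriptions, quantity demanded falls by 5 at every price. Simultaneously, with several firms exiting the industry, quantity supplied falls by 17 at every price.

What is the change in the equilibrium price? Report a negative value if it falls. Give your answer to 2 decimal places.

Original equilibrium: 22 - P = 4P - 33 gives 55 = 5P, so P = 11 and Q = 11.
After the shift, demand is Qd = 17 - P and supply is Qs = 4P - 50.
New equilibrium: 17 - P = 4P - 50 ⇒ 67 = 5P ⇒ P = 13.4, Q = 3.6.
ΔP = 13.4 − 11 = +2.40.

+2.40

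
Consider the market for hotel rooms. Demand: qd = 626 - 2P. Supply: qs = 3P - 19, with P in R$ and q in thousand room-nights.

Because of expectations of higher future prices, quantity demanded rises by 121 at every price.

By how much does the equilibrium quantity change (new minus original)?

Before the shock: 626 - 2P = 3P - 19 ⇒ 645 = 5P ⇒ P = 129, q = 368.
The new curves are qd = 747 - 2P (demand) and qs = 3P - 19 (supply).
Equate the new curves: 747 - 2P = 3P - 19, giving 766 = 5P, P = 153.2, q = 440.6.
Δq = 440.6 − 368 = +72.6.

+72.6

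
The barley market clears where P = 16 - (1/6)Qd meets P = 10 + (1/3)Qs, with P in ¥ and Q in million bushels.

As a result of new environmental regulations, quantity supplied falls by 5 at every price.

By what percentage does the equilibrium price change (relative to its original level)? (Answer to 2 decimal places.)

Original equilibrium: 96 - 6P = 3P - 30 gives 126 = 9P, so P = 14 and Q = 12.
The shock moves the curves to Qd = 96 - 6P and Qs = 3P - 35.
Equate the new curves: 96 - 6P = 3P - 35, giving 131 = 9P, P = 131/9 ≈ 14.5556, Q = 26/3 ≈ 8.6667.
%ΔP = (14.5556 − 14) / 14 × 100 = +3.97%.

+3.97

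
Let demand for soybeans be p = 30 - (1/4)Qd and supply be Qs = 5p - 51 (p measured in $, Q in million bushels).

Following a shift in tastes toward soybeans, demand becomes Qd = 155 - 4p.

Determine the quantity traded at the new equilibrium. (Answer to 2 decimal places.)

63.44

Solve the original market: 120 - 4p = 5p - 51, hence p = 19 and Q = 44.
With the change applied: demand Qd = 155 - 4p, supply Qs = 5p - 51.
Setting them equal: 155 - 4p = 5p - 51 → 206 = 9p, so p = 206/9 ≈ 22.8889 and Q = 571/9 ≈ 63.4444.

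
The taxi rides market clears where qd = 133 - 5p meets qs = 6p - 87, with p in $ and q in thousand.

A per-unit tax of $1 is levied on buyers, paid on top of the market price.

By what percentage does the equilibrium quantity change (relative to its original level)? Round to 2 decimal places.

Original equilibrium: 133 - 5p = 6p - 87 gives 220 = 11p, so p = 20 and q = 33.
Since buyers pay the price plus the tax, the effective demand curve becomes qd = 128 - 5p.
Clearing the new market: 128 - 5p = 6p - 87, so p = 215/11 ≈ 19.5455 and q = 333/11 ≈ 30.2727.
%Δq = (30.2727 − 33) / 33 × 100 = -8.26%.

-8.26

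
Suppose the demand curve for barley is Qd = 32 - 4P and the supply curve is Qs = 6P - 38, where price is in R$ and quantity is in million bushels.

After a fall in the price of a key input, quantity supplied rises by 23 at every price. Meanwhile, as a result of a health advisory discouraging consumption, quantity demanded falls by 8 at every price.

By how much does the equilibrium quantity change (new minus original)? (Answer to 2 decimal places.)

+4.40

Solve the original market: 32 - 4P = 6P - 38, hence P = 7 and Q = 4.
The shock moves the curves to Qd = 24 - 4P and Qs = 6P - 15.
New equilibrium: 24 - 4P = 6P - 15 ⇒ 39 = 10P ⇒ P = 3.9, Q = 8.4.
ΔQ = 8.4 − 4 = +4.40.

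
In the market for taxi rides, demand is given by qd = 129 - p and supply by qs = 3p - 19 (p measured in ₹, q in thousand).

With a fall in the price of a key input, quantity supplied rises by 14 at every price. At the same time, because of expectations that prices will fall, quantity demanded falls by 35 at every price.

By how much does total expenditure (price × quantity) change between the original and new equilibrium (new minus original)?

Before the shock: 129 - p = 3p - 19 ⇒ 148 = 4p ⇒ p = 37, q = 92.
The shock moves the curves to qd = 94 - p and qs = 3p - 5.
New equilibrium: 94 - p = 3p - 5 ⇒ 99 = 4p ⇒ p = 24.75, q = 69.25.
Expenditure moves from 37×92 = 3404 to 24.75×69.25 = 1713.9375; change = -1690.0625.

-1690.0625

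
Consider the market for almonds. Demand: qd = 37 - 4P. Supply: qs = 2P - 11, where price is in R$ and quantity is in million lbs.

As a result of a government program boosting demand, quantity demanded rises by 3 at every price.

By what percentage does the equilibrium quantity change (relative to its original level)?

Original equilibrium: 37 - 4P = 2P - 11 gives 48 = 6P, so P = 8 and q = 5.
The shock moves the curves to qd = 40 - 4P and qs = 2P - 11.
New equilibrium: 40 - 4P = 2P - 11 ⇒ 51 = 6P ⇒ P = 8.5, q = 6.
%Δq = (6 − 5) / 5 × 100 = +20%.

+20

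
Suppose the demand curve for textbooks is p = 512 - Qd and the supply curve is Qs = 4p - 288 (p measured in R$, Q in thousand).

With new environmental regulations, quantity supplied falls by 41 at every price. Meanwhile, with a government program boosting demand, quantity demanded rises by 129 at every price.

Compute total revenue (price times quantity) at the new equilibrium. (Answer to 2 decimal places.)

86718.00

Solve the original market: 512 - p = 4p - 288, hence p = 160 and Q = 352.
After the shift, demand is Qd = 641 - p and supply is Qs = 4p - 329.
Setting them equal: 641 - p = 4p - 329 → 970 = 5p, so p = 194 and Q = 447.
New expenditure = 194 × 447 = 86718.00.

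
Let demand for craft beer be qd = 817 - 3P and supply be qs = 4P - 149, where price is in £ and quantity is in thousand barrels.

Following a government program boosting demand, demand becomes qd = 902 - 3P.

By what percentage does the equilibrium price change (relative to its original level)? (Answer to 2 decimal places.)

+8.80

Before the shock: 817 - 3P = 4P - 149 ⇒ 966 = 7P ⇒ P = 138, q = 403.
With the change applied: demand qd = 902 - 3P, supply qs = 4P - 149.
Clearing the new market: 902 - 3P = 4P - 149, so P = 1051/7 ≈ 150.1429 and q = 3161/7 ≈ 451.5714.
%ΔP = (150.1429 − 138) / 138 × 100 = +8.80%.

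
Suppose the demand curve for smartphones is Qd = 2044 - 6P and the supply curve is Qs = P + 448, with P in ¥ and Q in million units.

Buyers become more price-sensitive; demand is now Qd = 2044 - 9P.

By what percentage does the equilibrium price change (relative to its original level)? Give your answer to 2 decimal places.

Solve the original market: 2044 - 6P = P + 448, hence P = 228 and Q = 676.
After the shift, demand is Qd = 2044 - 9P and supply is Qs = P + 448.
Clearing the new market: 2044 - 9P = P + 448, so P = 159.6 and Q = 607.6.
%ΔP = (159.6 − 228) / 228 × 100 = -30.00%.

-30.00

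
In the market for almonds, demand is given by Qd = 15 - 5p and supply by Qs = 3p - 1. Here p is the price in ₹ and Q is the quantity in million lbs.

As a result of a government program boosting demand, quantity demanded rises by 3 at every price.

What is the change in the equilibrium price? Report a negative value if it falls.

+0.375

Original equilibrium: 15 - 5p = 3p - 1 gives 16 = 8p, so p = 2 and Q = 5.
After the shift, demand is Qd = 18 - 5p and supply is Qs = 3p - 1.
Equate the new curves: 18 - 5p = 3p - 1, giving 19 = 8p, p = 2.375, Q = 6.125.
Δp = 2.375 − 2 = +0.375.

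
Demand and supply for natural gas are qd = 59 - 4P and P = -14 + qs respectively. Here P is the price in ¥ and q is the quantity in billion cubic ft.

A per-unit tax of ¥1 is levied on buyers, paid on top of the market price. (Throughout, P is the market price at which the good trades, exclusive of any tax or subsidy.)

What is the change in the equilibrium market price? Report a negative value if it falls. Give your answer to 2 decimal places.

-0.80

Solve the original market: 59 - 4P = P + 14, hence P = 9 and q = 23.
Since buyers pay the price plus the tax, the effective demand curve becomes qd = 55 - 4P.
New equilibrium: 55 - 4P = P + 14 ⇒ 41 = 5P ⇒ P = 8.2, q = 22.2.
ΔP = 8.2 − 9 = -0.80.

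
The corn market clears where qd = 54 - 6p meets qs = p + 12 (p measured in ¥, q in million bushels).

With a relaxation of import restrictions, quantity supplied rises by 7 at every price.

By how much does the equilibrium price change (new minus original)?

Original equilibrium: 54 - 6p = p + 12 gives 42 = 7p, so p = 6 and q = 18.
The new curves are qd = 54 - 6p (demand) and qs = p + 19 (supply).
New equilibrium: 54 - 6p = p + 19 ⇒ 35 = 7p ⇒ p = 5, q = 24.
Δp = 5 − 6 = -1.

-1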